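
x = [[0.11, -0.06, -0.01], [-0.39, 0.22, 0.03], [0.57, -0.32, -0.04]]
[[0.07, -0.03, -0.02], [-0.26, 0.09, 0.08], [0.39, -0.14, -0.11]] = x @ [[0.64, -0.05, -0.13],  [-0.05, 0.33, 0.03],  [-0.13, 0.03, 0.69]]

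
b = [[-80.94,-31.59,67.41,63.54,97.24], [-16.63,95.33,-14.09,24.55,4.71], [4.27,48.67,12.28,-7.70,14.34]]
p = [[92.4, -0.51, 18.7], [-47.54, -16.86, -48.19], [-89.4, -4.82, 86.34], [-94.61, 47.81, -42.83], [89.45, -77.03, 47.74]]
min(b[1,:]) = -16.63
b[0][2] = 67.41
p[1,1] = -16.86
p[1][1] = -16.86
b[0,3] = 63.54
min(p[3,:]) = -94.61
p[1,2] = -48.19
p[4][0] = 89.45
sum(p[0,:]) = 110.59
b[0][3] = 63.54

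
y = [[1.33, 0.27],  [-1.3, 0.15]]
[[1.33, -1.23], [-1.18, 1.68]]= y@[[0.94,-1.16], [0.30,1.14]]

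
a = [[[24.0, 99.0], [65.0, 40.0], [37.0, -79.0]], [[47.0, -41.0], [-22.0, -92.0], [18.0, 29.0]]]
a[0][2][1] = -79.0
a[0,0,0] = 24.0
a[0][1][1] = 40.0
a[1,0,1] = -41.0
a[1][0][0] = 47.0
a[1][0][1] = -41.0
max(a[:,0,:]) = 99.0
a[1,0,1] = -41.0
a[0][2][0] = 37.0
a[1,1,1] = -92.0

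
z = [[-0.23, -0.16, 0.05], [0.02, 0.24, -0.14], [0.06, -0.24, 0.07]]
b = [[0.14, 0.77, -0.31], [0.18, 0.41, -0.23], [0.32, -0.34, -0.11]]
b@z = [[-0.04,0.24,-0.12], [-0.05,0.12,-0.06], [-0.09,-0.11,0.06]]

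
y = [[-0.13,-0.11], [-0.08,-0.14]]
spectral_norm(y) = 0.23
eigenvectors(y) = [[0.78, 0.74], [-0.63, 0.67]]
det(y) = 0.01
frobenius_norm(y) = 0.23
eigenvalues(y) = [-0.04, -0.23]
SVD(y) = [[-0.73, -0.69], [-0.69, 0.73]] @ diag([0.23096226502426345, 0.04069928911985904]) @ [[0.65, 0.76],[0.76, -0.65]]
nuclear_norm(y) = 0.27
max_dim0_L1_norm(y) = 0.25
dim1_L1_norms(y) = [0.24, 0.22]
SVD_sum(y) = [[-0.11, -0.13], [-0.10, -0.12]] + [[-0.02, 0.02], [0.02, -0.02]]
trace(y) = -0.27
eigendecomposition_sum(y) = [[-0.02, 0.02], [0.02, -0.02]] + [[-0.11, -0.13],  [-0.10, -0.12]]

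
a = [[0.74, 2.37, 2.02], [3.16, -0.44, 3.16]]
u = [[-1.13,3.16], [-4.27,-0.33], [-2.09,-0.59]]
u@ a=[[9.15, -4.07, 7.7], [-4.2, -9.97, -9.67], [-3.41, -4.69, -6.09]]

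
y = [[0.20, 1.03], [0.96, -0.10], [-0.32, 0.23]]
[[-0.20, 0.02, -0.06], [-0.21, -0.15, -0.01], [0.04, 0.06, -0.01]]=y @[[-0.23, -0.15, -0.02], [-0.15, 0.05, -0.05]]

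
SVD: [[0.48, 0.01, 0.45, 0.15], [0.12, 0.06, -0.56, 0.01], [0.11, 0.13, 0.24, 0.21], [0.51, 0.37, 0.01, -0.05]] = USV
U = [[-0.74, 0.08, 0.59, 0.32], [0.31, -0.73, 0.58, -0.16], [-0.34, 0.11, 0.06, -0.93], [-0.49, -0.67, -0.56, 0.06]]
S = [0.89, 0.66, 0.23, 0.2]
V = [[-0.68,-0.24,-0.67,-0.17], [-0.57,-0.42,0.7,0.09], [0.32,-0.70,-0.23,0.60], [0.33,-0.53,0.06,-0.78]]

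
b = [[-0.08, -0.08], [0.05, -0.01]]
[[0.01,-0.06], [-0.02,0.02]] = b @ [[-0.31, 0.44], [0.17, 0.27]]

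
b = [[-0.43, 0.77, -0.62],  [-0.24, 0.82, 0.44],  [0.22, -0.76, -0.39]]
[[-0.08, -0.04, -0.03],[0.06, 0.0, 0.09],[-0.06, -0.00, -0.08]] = b@ [[-0.14,0.15,-0.06], [-0.05,0.04,0.03], [0.16,0.01,0.12]]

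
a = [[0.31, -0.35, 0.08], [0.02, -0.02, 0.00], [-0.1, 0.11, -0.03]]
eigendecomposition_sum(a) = [[0.31,-0.36,0.09],[0.02,-0.03,0.01],[-0.1,0.11,-0.03]] + [[-0.00, 0.01, -0.00], [-0.00, 0.01, -0.00], [0.0, -0.00, 0.00]] + [[-0.00, -0.0, -0.0],[-0.0, -0.00, -0.0],[-0.00, -0.0, -0.00]]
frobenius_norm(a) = 0.50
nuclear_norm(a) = 0.51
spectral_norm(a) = 0.50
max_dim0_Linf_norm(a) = 0.35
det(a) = -0.00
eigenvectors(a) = [[-0.95, 0.75, 0.38], [-0.07, 0.58, 0.52], [0.30, -0.31, 0.77]]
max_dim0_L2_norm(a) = 0.37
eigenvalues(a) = [0.26, 0.01, -0.01]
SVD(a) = [[-0.95, 0.16, -0.26], [-0.06, 0.75, 0.66], [0.30, 0.64, -0.7]] @ diag([0.4987505609478174, 0.006458286861249983, 0.0024836435040488224]) @ [[-0.65,0.74,-0.17], [0.12,-0.12,-0.99], [0.75,0.66,0.01]]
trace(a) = 0.26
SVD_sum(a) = [[0.31, -0.35, 0.08], [0.02, -0.02, 0.00], [-0.1, 0.11, -0.03]] + [[0.0, -0.00, -0.00], [0.00, -0.00, -0.00], [0.0, -0.00, -0.0]] + [[-0.00, -0.0, -0.00], [0.00, 0.0, 0.0], [-0.00, -0.00, -0.0]]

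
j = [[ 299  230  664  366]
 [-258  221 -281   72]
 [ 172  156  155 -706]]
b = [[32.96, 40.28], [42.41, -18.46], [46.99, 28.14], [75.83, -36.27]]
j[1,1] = 221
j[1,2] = -281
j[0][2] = 664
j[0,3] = 366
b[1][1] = -18.46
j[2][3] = -706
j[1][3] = 72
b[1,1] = -18.46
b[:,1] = [40.28, -18.46, 28.14, -36.27]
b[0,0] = 32.96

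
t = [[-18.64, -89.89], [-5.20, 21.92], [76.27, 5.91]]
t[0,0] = -18.64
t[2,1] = 5.91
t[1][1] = 21.92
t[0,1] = -89.89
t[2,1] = 5.91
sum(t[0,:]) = -108.53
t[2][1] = 5.91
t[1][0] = -5.2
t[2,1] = 5.91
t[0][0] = -18.64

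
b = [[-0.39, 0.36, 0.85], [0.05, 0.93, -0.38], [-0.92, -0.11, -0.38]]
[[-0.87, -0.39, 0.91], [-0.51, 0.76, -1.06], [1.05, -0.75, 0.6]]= b@ [[-0.65, 0.88, -0.95],  [-0.9, 0.64, -0.71],  [-0.94, -0.33, 0.93]]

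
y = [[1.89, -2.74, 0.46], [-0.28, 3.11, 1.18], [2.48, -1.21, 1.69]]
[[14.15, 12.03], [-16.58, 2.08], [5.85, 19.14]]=y @ [[3.51, 4.86], [-3.44, -0.38], [-4.15, 3.92]]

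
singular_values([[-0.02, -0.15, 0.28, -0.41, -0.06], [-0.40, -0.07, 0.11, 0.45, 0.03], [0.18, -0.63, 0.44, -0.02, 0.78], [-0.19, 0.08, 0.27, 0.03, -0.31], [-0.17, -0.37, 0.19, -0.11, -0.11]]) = [1.16, 0.69, 0.66, 0.24, 0.11]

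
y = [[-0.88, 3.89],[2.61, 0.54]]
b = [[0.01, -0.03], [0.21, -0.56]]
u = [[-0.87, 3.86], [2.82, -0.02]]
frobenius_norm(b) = 0.60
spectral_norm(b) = 0.60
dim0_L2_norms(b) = [0.21, 0.56]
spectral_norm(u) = 4.05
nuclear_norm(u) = 6.73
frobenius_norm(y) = 4.80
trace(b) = -0.55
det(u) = -10.87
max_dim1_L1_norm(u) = 4.73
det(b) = 0.00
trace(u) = -0.89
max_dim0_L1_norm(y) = 4.43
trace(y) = -0.34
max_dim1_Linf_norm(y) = 3.89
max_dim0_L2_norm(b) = 0.56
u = b + y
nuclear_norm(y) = 6.65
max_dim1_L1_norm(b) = 0.77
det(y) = -10.63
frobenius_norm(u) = 4.86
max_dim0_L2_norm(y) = 3.93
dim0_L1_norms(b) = [0.22, 0.59]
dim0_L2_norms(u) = [2.95, 3.86]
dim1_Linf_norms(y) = [3.89, 2.61]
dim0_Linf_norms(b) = [0.21, 0.56]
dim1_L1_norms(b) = [0.04, 0.77]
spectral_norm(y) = 3.99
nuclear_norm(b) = 0.60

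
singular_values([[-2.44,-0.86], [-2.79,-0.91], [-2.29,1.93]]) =[4.36, 2.3]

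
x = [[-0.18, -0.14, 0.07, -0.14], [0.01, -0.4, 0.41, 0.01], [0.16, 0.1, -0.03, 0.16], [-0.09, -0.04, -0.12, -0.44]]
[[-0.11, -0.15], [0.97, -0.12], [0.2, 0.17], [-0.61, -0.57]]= x @ [[1.35, -0.47], [-1.93, 0.21], [0.41, -0.12], [1.17, 1.4]]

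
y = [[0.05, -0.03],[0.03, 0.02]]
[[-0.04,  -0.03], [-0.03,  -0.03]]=y @ [[-0.87,-0.82], [-0.2,-0.49]]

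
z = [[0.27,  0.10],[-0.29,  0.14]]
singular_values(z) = [0.4, 0.17]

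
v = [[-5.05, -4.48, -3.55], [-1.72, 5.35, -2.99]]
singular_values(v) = [7.7, 6.27]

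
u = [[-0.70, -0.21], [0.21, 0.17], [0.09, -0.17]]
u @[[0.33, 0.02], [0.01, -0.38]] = [[-0.23, 0.07], [0.07, -0.06], [0.03, 0.07]]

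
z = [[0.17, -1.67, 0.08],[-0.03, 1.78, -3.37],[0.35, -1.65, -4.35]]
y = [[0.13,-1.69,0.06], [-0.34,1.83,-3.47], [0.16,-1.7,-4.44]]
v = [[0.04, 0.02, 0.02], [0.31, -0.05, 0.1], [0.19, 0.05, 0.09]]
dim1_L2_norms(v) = [0.05, 0.33, 0.22]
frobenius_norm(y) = 6.40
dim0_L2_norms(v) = [0.37, 0.07, 0.14]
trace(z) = -2.40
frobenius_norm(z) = 6.25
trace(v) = 0.08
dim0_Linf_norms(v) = [0.31, 0.05, 0.1]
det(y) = 1.68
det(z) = -0.12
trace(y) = -2.48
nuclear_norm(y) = 8.77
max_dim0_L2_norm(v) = 0.37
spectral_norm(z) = 5.51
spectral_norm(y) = 5.64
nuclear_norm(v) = 0.47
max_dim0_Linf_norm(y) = 4.44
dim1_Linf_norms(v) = [0.04, 0.31, 0.19]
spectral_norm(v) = 0.39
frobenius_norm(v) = 0.40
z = y + v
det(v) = -0.00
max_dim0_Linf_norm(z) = 4.35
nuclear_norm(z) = 8.47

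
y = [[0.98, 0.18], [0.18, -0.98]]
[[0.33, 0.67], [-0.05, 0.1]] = y @ [[0.32, 0.68], [0.11, 0.02]]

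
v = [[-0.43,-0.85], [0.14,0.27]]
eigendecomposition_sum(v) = [[-0.48,-1.0], [0.16,0.34]] + [[0.05, 0.15], [-0.02, -0.07]]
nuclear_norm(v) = 1.00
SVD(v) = [[-0.95, 0.30], [0.3, 0.95]] @ diag([0.9999457930748876, 0.002900157208604634]) @ [[0.45,0.89], [0.89,-0.45]]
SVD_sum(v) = [[-0.43, -0.85], [0.14, 0.27]] + [[0.00, -0.0], [0.0, -0.0]]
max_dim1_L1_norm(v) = 1.28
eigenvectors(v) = [[-0.95, 0.9],[0.32, -0.43]]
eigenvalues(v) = [-0.14, -0.02]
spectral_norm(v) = 1.00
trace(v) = -0.16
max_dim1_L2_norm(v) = 0.95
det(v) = 0.00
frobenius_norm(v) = 1.00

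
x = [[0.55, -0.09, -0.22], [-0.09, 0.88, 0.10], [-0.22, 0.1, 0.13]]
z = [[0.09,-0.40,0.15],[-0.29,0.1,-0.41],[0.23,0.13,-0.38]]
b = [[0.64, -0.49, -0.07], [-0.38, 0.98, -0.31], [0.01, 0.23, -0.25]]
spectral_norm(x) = 0.93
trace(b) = 1.37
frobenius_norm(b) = 1.40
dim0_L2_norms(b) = [0.74, 1.12, 0.4]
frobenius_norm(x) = 1.11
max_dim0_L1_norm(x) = 1.07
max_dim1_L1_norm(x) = 1.07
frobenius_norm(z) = 0.82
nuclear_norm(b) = 1.88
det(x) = 0.02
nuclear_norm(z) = 1.33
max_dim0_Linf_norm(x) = 0.88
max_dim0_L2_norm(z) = 0.58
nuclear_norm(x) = 1.56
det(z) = 0.07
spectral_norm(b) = 1.32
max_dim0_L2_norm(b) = 1.12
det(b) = -0.06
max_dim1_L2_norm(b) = 1.1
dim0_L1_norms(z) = [0.61, 0.63, 0.94]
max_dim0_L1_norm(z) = 0.94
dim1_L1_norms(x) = [0.86, 1.07, 0.45]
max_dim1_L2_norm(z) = 0.51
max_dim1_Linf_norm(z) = 0.41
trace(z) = -0.19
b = z + x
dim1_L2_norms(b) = [0.81, 1.1, 0.34]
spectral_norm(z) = 0.66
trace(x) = 1.56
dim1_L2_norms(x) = [0.6, 0.89, 0.27]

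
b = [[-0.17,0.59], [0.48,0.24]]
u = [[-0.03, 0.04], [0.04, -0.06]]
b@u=[[0.03, -0.04], [-0.00, 0.0]]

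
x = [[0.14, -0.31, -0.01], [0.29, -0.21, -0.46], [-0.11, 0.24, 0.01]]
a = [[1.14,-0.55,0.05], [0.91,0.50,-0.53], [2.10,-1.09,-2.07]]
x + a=[[1.28, -0.86, 0.04], [1.2, 0.29, -0.99], [1.99, -0.85, -2.06]]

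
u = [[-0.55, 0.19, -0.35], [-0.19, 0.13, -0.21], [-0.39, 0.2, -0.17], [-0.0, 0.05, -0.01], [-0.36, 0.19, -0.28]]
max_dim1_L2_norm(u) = 0.68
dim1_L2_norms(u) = [0.68, 0.31, 0.47, 0.05, 0.49]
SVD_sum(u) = [[-0.53, 0.24, -0.35],[-0.24, 0.11, -0.16],[-0.36, 0.16, -0.24],[-0.02, 0.01, -0.01],[-0.39, 0.17, -0.25]] + [[-0.01, -0.00, 0.01], [0.04, 0.01, -0.06], [-0.04, -0.01, 0.06], [0.01, 0.0, -0.01], [0.02, 0.00, -0.03]] + [[-0.01, -0.05, -0.01], [0.00, 0.02, 0.0], [0.01, 0.04, 0.01], [0.01, 0.04, 0.01], [0.0, 0.01, 0.00]]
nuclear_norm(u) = 1.20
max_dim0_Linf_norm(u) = 0.55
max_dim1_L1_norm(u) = 1.09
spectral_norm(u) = 1.00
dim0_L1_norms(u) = [1.49, 0.76, 1.02]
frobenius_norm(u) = 1.01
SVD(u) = [[-0.67, -0.13, 0.6], [-0.30, 0.68, -0.21], [-0.46, -0.62, -0.54], [-0.02, 0.12, -0.52], [-0.49, 0.35, -0.16]] @ diag([1.0034749241849663, 0.1085597126466358, 0.08457461393382847]) @ [[0.78, -0.35, 0.51], [0.58, 0.09, -0.81], [-0.24, -0.93, -0.27]]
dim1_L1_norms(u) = [1.09, 0.53, 0.76, 0.06, 0.83]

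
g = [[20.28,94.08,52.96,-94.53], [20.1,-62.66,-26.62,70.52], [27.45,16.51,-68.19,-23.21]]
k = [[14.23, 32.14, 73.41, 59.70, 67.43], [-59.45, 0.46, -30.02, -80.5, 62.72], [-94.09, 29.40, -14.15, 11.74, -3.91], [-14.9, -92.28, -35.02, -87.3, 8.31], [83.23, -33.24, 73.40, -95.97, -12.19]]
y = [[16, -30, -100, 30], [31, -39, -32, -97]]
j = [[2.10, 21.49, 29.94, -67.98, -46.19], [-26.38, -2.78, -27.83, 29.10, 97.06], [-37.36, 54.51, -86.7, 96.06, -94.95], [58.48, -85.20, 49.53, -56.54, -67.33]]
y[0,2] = -100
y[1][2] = -32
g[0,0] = 20.28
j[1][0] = -26.38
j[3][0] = 58.48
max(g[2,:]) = 27.45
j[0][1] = 21.49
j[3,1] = -85.2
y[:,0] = [16, 31]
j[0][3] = -67.98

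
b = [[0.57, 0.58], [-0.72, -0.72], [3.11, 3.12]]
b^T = [[0.57, -0.72, 3.11], [0.58, -0.72, 3.12]]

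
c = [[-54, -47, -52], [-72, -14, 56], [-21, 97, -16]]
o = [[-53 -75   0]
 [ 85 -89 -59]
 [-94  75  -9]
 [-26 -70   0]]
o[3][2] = 0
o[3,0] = -26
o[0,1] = -75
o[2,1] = 75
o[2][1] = 75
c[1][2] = 56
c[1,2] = 56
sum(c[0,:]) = -153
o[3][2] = 0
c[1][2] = 56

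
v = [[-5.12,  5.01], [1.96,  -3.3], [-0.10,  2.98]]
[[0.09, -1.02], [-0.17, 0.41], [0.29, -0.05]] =v @ [[0.08, 0.19],  [0.10, -0.01]]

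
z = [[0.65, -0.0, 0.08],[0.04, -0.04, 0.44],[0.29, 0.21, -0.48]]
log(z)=[[-0.43+0.03j, (0.07+0.05j), (0.05-0.15j)],[0.65+0.38j, -1.88+0.62j, (-1-1.79j)],[0.23-0.53j, -0.49-0.86j, -0.77+2.49j]]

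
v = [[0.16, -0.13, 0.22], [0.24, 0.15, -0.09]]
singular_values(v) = [0.3, 0.3]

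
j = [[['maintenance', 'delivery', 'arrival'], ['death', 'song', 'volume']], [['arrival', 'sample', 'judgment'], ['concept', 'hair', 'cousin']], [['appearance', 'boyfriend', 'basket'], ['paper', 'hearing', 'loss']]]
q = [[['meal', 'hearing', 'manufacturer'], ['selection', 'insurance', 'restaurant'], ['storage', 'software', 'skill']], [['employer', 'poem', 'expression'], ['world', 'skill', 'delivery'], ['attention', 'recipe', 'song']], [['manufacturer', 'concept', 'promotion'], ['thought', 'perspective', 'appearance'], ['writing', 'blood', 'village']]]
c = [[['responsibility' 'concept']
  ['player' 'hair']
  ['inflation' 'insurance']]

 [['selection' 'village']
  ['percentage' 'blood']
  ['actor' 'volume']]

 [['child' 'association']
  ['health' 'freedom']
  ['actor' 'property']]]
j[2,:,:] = [['appearance', 'boyfriend', 'basket'], ['paper', 'hearing', 'loss']]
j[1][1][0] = 'concept'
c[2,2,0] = 'actor'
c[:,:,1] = [['concept', 'hair', 'insurance'], ['village', 'blood', 'volume'], ['association', 'freedom', 'property']]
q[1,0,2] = 'expression'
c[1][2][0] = 'actor'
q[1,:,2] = ['expression', 'delivery', 'song']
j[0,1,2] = 'volume'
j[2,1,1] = 'hearing'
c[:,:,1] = [['concept', 'hair', 'insurance'], ['village', 'blood', 'volume'], ['association', 'freedom', 'property']]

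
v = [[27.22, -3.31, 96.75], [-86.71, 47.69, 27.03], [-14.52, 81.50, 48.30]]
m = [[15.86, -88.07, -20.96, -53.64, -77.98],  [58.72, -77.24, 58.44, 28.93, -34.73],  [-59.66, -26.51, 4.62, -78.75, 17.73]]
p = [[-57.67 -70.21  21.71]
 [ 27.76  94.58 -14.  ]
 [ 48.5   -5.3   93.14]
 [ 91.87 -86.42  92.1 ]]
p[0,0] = -57.67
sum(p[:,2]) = 192.95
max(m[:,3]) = 28.93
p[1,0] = 27.76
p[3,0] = 91.87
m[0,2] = -20.96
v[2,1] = 81.5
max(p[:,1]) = 94.58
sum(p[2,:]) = 136.34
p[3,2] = 92.1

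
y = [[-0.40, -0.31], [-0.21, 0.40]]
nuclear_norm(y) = 0.95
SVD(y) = [[-0.88, 0.48], [0.48, 0.88]] @ diag([0.5270744176750625, 0.42707441767506255]) @ [[0.48,0.88], [-0.88,0.48]]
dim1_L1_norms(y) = [0.71, 0.61]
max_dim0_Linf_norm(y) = 0.4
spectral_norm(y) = 0.53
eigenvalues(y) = [-0.47, 0.47]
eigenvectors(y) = [[-0.97,  0.33], [-0.23,  -0.94]]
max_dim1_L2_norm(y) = 0.51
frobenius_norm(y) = 0.68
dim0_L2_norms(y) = [0.45, 0.51]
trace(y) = 0.00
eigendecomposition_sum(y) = [[-0.44, -0.15], [-0.10, -0.04]] + [[0.04, -0.16], [-0.1, 0.44]]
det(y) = -0.23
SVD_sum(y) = [[-0.22, -0.41],[0.12, 0.22]] + [[-0.18, 0.10], [-0.33, 0.18]]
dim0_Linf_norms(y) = [0.4, 0.4]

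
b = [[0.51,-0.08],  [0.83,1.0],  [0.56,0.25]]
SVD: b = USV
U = [[-0.22, 0.83], [-0.89, -0.39], [-0.40, 0.39]]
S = [1.45, 0.48]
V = [[-0.74, -0.67], [0.67, -0.74]]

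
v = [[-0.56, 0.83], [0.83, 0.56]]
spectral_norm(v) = 1.00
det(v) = -1.00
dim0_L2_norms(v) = [1.0, 1.0]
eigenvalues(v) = [-1.0, 1.0]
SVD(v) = [[0.83,-0.56], [0.56,0.83]] @ diag([1.0012492197250393, 1.001249219725039]) @ [[0.0, 1.0], [1.0, 0.00]]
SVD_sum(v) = [[0.0, 0.83], [0.0, 0.56]] + [[-0.56,  0.0], [0.83,  0.00]]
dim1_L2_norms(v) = [1.0, 1.0]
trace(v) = 0.00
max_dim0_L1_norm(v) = 1.39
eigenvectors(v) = [[-0.88, -0.47], [0.47, -0.88]]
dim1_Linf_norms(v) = [0.83, 0.83]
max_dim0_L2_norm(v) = 1.0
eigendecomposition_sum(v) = [[-0.78,0.42],[0.42,-0.22]] + [[0.22, 0.42], [0.42, 0.78]]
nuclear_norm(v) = 2.00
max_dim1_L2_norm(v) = 1.0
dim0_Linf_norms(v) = [0.83, 0.83]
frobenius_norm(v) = 1.42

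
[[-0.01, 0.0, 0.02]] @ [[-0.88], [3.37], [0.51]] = [[0.02]]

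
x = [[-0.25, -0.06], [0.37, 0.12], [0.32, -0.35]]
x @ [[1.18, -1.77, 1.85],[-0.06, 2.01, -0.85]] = [[-0.29, 0.32, -0.41], [0.43, -0.41, 0.58], [0.40, -1.27, 0.89]]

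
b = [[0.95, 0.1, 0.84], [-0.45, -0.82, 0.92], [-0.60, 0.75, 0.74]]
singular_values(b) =[1.46, 1.21, 1.11]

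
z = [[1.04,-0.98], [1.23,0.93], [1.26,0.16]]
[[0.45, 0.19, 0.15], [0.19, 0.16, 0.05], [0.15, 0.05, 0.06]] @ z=[[0.89, -0.24],[0.46, -0.03],[0.29, -0.09]]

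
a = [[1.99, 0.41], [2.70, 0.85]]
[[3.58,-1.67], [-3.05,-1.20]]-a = [[1.59, -2.08],[-5.75, -2.05]]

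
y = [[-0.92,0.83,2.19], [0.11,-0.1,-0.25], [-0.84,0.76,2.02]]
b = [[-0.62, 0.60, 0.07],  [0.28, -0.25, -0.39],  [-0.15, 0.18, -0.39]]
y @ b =[[0.47, -0.37, -1.24], [-0.06, 0.05, 0.14], [0.43, -0.33, -1.14]]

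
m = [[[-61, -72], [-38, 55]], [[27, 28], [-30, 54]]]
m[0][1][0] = -38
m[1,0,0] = 27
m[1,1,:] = [-30, 54]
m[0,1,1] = 55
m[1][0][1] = 28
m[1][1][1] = 54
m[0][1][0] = -38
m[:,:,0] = [[-61, -38], [27, -30]]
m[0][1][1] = 55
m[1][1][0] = -30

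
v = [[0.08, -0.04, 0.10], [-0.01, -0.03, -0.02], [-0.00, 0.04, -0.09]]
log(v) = [[-2.48+0.00j, (0.28+0.45j), -0.05-1.88j], [-0.07+0.27j, -3.33+3.10j, (0.2+0.16j)], [-0.06+0.06j, (-0.67-0.01j), -2.38+3.18j]]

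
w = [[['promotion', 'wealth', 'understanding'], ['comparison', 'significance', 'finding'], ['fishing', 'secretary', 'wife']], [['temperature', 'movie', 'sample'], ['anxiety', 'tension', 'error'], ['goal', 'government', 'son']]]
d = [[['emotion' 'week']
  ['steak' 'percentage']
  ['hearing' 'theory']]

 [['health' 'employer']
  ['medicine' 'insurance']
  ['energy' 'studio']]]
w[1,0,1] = 'movie'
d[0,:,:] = [['emotion', 'week'], ['steak', 'percentage'], ['hearing', 'theory']]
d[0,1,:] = ['steak', 'percentage']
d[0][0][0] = 'emotion'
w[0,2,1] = 'secretary'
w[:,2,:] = [['fishing', 'secretary', 'wife'], ['goal', 'government', 'son']]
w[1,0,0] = 'temperature'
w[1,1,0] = 'anxiety'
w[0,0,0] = 'promotion'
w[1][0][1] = 'movie'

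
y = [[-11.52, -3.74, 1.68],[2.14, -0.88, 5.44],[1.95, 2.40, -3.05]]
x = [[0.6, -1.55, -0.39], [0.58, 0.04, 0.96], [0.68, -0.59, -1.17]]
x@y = [[-10.99, -1.82, -6.23], [-4.72, 0.10, -1.74], [-11.38, -4.83, 1.50]]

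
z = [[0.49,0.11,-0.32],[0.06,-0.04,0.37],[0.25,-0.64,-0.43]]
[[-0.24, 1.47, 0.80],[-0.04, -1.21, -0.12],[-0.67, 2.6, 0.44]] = z @ [[-0.62, 0.97, 1.26], [0.76, -1.29, 0.15], [0.07, -3.56, -0.52]]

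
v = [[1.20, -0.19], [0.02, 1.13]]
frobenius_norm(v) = 1.66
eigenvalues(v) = [(1.16+0.05j), (1.16-0.05j)]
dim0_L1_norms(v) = [1.22, 1.32]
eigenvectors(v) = [[0.95+0.00j, 0.95-0.00j], [(0.18-0.25j), (0.18+0.25j)]]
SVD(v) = [[-0.86, 0.52],[0.52, 0.86]] @ diag([1.2616460707940724, 1.07779830768557]) @ [[-0.81, 0.59], [0.59, 0.81]]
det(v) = 1.36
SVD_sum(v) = [[0.87, -0.64], [-0.53, 0.39]] + [[0.33,0.45], [0.55,0.74]]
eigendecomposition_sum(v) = [[(0.6-0.38j), (-0.1+2.18j)],  [0.01-0.23j, 0.57+0.43j]] + [[0.60+0.38j, (-0.09-2.18j)],[0.01+0.23j, (0.57-0.43j)]]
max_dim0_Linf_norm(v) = 1.2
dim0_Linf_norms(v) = [1.2, 1.13]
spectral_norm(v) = 1.26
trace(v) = 2.33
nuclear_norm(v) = 2.34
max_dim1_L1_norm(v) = 1.39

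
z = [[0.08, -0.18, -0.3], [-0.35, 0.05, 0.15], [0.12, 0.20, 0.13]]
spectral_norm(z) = 0.48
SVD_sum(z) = [[0.18, -0.15, -0.24],[-0.18, 0.14, 0.23],[-0.06, 0.05, 0.08]] + [[-0.1, -0.06, -0.04], [-0.17, -0.11, -0.06], [0.19, 0.12, 0.07]] + [[-0.01, 0.03, -0.02], [-0.01, 0.02, -0.02], [-0.01, 0.03, -0.02]]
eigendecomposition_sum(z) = [[(-0.02+0.05j), (-0+0.04j), (-0.04+0.03j)], [-0.11-0.03j, -0.08-0.00j, (-0.05-0.08j)], [(0.08+0.05j), 0.06+0.02j, (0.02+0.08j)]] + [[-0.02-0.05j, -0.00-0.04j, -0.04-0.03j], [-0.11+0.03j, -0.08+0.00j, -0.05+0.08j], [0.08-0.05j, (0.06-0.02j), (0.02-0.08j)]] + [[0.11-0.00j, -0.18-0.00j, -0.22-0.00j],[(-0.13+0j), (0.21+0j), (0.25+0j)],[(-0.04+0j), 0.07+0.00j, (0.09+0j)]]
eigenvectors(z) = [[(-0+0.35j), -0.00-0.35j, (-0.63+0j)], [(-0.71+0j), (-0.71-0j), (0.73+0j)], [0.58+0.18j, 0.58-0.18j, (0.25+0j)]]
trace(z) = 0.26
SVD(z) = [[-0.70, -0.35, 0.62], [0.67, -0.62, 0.41], [0.24, 0.70, 0.67]] @ diag([0.4786501849882621, 0.3392316547274319, 0.05844557161659793]) @ [[-0.55,0.43,0.72], [0.80,0.51,0.31], [-0.23,0.74,-0.63]]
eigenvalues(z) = [(-0.07+0.13j), (-0.07-0.13j), (0.41+0j)]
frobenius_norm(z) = 0.59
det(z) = 0.01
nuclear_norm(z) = 0.88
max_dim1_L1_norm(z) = 0.56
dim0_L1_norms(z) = [0.55, 0.43, 0.58]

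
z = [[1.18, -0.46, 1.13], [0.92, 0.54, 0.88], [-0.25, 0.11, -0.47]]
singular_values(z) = [2.13, 0.72, 0.16]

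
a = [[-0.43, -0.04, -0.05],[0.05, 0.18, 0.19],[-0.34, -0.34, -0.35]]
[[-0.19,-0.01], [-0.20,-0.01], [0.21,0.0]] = a@[[0.6, 0.02], [1.50, 0.05], [-2.63, -0.08]]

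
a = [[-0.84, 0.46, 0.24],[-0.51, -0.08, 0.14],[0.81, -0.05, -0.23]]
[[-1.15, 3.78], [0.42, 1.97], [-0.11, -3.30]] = a @ [[-0.31, -3.62], [-3.11, 0.88], [0.08, 1.4]]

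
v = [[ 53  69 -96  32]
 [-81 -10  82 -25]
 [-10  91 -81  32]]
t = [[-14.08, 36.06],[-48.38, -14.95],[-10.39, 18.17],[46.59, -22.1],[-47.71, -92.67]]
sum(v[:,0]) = -38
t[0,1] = 36.06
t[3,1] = -22.1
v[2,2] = -81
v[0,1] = 69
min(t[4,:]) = -92.67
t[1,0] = -48.38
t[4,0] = -47.71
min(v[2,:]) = -81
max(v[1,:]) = 82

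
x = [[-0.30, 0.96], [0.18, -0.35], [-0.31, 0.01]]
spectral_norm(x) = 1.08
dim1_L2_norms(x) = [1.01, 0.39, 0.31]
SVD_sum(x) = [[-0.35,0.94], [0.14,-0.37], [-0.04,0.11]] + [[0.05, 0.02], [0.04, 0.02], [-0.27, -0.10]]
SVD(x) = [[-0.93, -0.18],[0.36, -0.16],[-0.11, 0.97]] @ diag([1.0840914819856302, 0.29571212130414737]) @ [[0.35,-0.94], [-0.94,-0.35]]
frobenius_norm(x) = 1.12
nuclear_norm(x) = 1.38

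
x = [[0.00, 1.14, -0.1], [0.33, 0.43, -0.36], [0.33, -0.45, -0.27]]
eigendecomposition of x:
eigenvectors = [[0.51, -0.69, -0.80], [-0.39, -0.07, -0.61], [-0.77, -0.72, 0.01]]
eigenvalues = [-0.72, 0.01, 0.87]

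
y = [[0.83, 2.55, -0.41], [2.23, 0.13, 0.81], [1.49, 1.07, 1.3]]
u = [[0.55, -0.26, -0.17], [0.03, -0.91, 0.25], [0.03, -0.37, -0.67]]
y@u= [[0.52, -2.38, 0.77],[1.25, -1.0, -0.89],[0.89, -1.84, -0.86]]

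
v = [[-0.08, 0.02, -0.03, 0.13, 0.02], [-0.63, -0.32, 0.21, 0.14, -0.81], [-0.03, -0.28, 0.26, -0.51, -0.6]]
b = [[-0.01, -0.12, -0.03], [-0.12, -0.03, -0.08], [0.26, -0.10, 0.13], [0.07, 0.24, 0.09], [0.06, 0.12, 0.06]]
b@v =[[0.08, 0.05, -0.03, -0.00, 0.12], [0.03, 0.03, -0.02, 0.02, 0.07], [0.04, 0.00, 0.01, -0.05, 0.01], [-0.16, -0.1, 0.07, -0.00, -0.25], [-0.08, -0.05, 0.04, -0.01, -0.13]]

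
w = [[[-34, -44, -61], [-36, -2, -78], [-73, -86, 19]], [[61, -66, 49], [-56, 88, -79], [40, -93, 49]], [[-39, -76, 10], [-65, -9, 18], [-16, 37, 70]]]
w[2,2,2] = 70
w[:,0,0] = [-34, 61, -39]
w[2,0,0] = -39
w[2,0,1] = -76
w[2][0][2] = 10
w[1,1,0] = -56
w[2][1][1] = -9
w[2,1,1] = -9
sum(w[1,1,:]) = -47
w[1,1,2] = -79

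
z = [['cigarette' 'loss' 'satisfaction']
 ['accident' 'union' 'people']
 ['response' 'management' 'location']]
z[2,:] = ['response', 'management', 'location']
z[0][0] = 'cigarette'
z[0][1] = 'loss'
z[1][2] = 'people'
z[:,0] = ['cigarette', 'accident', 'response']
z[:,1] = ['loss', 'union', 'management']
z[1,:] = ['accident', 'union', 'people']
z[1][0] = 'accident'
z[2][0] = 'response'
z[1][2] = 'people'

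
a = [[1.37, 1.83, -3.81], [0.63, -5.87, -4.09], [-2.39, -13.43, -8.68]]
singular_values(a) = [17.63, 4.49, 1.37]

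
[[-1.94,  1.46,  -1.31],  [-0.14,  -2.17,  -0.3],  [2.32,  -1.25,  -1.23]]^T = [[-1.94, -0.14, 2.32], [1.46, -2.17, -1.25], [-1.31, -0.3, -1.23]]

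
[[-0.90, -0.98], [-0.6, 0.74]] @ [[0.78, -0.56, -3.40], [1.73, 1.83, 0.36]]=[[-2.40,-1.29,2.71], [0.81,1.69,2.31]]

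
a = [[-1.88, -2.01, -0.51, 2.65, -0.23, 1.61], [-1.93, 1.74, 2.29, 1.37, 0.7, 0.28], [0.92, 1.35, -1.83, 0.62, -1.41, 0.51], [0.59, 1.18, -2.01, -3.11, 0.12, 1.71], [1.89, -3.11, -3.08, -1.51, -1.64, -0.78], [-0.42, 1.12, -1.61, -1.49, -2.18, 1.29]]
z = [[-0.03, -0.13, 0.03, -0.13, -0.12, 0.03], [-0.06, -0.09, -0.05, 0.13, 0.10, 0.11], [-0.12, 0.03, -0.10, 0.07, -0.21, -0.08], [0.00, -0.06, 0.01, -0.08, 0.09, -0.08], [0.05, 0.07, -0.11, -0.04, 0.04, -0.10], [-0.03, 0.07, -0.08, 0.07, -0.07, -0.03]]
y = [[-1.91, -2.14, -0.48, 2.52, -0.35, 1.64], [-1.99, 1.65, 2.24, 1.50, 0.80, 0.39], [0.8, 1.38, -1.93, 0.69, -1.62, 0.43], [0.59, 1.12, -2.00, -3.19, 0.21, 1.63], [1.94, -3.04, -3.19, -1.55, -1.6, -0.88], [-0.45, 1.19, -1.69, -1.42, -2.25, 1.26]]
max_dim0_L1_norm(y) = 11.53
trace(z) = -0.29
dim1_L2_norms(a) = [4.18, 3.8, 2.94, 4.29, 5.32, 3.56]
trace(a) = -5.43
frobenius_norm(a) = 10.00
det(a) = 97.13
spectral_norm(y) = 7.27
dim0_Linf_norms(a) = [1.93, 3.11, 3.08, 3.11, 2.18, 1.71]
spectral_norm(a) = 7.17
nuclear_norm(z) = 1.06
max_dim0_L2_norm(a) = 5.0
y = a + z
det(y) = 141.86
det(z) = -0.00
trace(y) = -5.72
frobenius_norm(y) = 10.12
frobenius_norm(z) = 0.51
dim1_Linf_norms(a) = [2.65, 2.29, 1.83, 3.11, 3.11, 2.18]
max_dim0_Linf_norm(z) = 0.21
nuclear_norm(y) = 20.54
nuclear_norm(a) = 20.24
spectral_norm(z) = 0.33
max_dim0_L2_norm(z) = 0.29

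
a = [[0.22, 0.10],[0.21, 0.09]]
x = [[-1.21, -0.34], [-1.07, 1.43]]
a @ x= [[-0.37, 0.07],[-0.35, 0.06]]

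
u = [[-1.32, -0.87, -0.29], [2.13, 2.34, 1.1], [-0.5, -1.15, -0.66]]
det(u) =-0.005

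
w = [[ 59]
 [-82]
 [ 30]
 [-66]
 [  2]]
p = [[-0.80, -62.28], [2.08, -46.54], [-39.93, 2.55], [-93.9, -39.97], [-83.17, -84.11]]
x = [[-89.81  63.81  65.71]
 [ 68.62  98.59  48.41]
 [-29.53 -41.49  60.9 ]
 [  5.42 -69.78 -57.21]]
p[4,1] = -84.11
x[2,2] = 60.9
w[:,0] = [59, -82, 30, -66, 2]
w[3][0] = -66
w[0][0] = 59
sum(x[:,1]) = 51.129999999999995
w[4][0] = 2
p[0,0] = -0.8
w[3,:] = [-66]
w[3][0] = -66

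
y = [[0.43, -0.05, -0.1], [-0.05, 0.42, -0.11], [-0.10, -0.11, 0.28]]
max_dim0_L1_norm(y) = 0.58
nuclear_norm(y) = 1.13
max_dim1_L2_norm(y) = 0.44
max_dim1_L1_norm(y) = 0.58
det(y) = 0.04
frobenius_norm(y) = 0.70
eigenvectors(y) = [[0.40,0.73,-0.56], [0.44,-0.69,-0.58], [0.81,0.01,0.59]]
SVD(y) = [[-0.56, -0.73, -0.4], [-0.58, 0.69, -0.44], [0.59, -0.01, -0.81]] @ diag([0.4834067179310332, 0.47524483755353936, 0.17134844451542752]) @ [[-0.56,-0.58,0.59],[-0.73,0.69,-0.01],[-0.4,-0.44,-0.81]]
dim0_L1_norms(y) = [0.58, 0.58, 0.49]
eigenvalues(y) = [0.17, 0.48, 0.48]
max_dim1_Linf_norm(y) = 0.43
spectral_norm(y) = 0.48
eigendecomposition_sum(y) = [[0.03, 0.03, 0.05],[0.03, 0.03, 0.06],[0.05, 0.06, 0.11]] + [[0.25, -0.24, 0.0], [-0.24, 0.22, -0.0], [0.0, -0.00, 0.0]] + [[0.15, 0.16, -0.16], [0.16, 0.16, -0.17], [-0.16, -0.17, 0.17]]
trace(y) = 1.13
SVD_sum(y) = [[0.15,0.16,-0.16], [0.16,0.16,-0.17], [-0.16,-0.17,0.17]] + [[0.25, -0.24, 0.00], [-0.24, 0.22, -0.0], [0.0, -0.0, 0.0]] + [[0.03, 0.03, 0.05], [0.03, 0.03, 0.06], [0.05, 0.06, 0.11]]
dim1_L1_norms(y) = [0.58, 0.58, 0.49]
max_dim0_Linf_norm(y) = 0.43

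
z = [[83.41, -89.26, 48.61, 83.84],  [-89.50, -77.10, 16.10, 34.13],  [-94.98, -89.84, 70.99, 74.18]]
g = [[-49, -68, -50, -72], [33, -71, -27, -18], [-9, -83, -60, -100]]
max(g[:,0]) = 33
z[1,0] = -89.5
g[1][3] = -18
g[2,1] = -83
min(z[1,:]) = -89.5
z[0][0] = 83.41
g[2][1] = -83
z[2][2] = 70.99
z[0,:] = [83.41, -89.26, 48.61, 83.84]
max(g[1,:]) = 33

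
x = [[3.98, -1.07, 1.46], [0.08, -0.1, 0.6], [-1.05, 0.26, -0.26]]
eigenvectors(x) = [[(-0.96+0j), 0.21-0.03j, (0.21+0.03j)], [(0.02+0j), (0.96+0j), 0.96-0.00j], [(0.26+0j), (0.14+0.09j), 0.14-0.09j]]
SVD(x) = [[-0.97, 0.01, 0.25], [-0.07, -0.98, -0.21], [0.24, -0.22, 0.94]] @ diag([4.519878866150858, 0.5492481513333889, 0.004637195239151159]) @ [[-0.91, 0.24, -0.34], [0.36, 0.05, -0.93], [-0.21, -0.97, -0.13]]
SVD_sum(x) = [[3.98,  -1.07,  1.47], [0.27,  -0.07,  0.1], [-1.01,  0.27,  -0.37]] + [[0.0,0.0,-0.01], [-0.19,-0.03,0.5], [-0.04,-0.01,0.11]] + [[-0.0, -0.00, -0.00], [0.00, 0.00, 0.00], [-0.00, -0.00, -0.0]]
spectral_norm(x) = 4.52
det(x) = 0.01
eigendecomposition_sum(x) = [[(3.94+0j), (-1.05-0j), (1.33+0j)], [(-0.09-0j), (0.02+0j), (-0.03-0j)], [-1.08-0.00j, 0.29+0.00j, -0.36-0.00j]] + [[(0.02-0j), -0.01+0.01j, 0.07-0.02j],[0.08-0.01j, (-0.06+0.04j), 0.32-0.04j],[0.01+0.01j, -0.01-0.00j, 0.05+0.02j]] + [[(0.02+0j), -0.01-0.01j, (0.07+0.02j)], [0.08+0.01j, (-0.06-0.04j), 0.32+0.04j], [0.01-0.01j, -0.01+0.00j, 0.05-0.02j]]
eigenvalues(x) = [(3.61+0j), (0.01+0.06j), (0.01-0.06j)]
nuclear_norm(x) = 5.07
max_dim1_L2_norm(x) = 4.37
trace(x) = 3.62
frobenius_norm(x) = 4.55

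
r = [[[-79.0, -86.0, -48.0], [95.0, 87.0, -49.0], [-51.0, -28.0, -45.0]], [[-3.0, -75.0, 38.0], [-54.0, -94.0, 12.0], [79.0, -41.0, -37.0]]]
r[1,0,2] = 38.0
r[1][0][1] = -75.0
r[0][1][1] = 87.0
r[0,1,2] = -49.0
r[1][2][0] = 79.0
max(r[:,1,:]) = 95.0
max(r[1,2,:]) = 79.0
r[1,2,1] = -41.0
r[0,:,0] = [-79.0, 95.0, -51.0]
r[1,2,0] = 79.0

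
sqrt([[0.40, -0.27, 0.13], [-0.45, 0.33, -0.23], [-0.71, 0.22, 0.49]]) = [[0.50+0.02j,-0.30+0.01j,(0.06+0j)], [(-0.6+0.03j),0.40+0.03j,-0.17+0.00j], [-0.55+0.01j,(0.05+0.01j),0.73+0.00j]]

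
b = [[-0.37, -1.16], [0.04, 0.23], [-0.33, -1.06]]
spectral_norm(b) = 1.66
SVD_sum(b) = [[-0.36, -1.16], [0.07, 0.22], [-0.33, -1.06]] + [[-0.01, 0.00], [-0.03, 0.01], [0.00, -0.00]]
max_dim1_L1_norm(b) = 1.53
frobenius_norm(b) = 1.66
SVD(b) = [[-0.73, -0.22], [0.14, -0.97], [-0.67, 0.04]] @ diag([1.663887541967071, 0.03127695136645853]) @ [[0.3,0.95], [0.95,-0.3]]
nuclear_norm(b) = 1.70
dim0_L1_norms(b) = [0.74, 2.45]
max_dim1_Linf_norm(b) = 1.16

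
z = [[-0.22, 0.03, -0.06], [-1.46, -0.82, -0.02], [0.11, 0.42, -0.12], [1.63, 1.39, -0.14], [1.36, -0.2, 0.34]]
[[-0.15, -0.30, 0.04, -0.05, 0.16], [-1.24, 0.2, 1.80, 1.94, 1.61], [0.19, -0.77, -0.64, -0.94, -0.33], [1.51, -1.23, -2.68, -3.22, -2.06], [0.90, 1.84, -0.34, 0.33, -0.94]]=z @ [[0.69, 0.8, -1.04, -0.28, -0.45], [0.28, -1.70, -0.42, -1.89, -1.12], [0.05, 1.22, 2.9, 0.98, -1.61]]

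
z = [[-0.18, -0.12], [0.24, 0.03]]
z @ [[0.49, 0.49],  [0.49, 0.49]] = [[-0.15, -0.15], [0.13, 0.13]]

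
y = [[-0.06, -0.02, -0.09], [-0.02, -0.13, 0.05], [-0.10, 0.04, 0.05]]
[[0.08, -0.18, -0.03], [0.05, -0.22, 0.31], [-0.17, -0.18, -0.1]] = y @ [[0.73, 2.35, 0.41], [-0.94, 1.36, -2.26], [-1.21, 0.08, 0.54]]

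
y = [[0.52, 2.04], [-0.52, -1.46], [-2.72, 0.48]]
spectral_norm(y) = 2.85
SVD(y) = [[-0.4, 0.71], [0.33, -0.49], [0.86, 0.51]] @ diag([2.8471703446010888, 2.5211943655387064]) @ [[-0.95, -0.31],[-0.31, 0.95]]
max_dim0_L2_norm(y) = 2.82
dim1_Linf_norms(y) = [2.04, 1.46, 2.72]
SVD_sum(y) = [[1.07, 0.35],[-0.90, -0.29],[-2.32, -0.75]] + [[-0.55, 1.69], [0.38, -1.17], [-0.4, 1.23]]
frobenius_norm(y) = 3.80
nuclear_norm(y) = 5.37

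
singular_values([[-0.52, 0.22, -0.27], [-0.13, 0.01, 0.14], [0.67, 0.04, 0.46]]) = [1.01, 0.23, 0.16]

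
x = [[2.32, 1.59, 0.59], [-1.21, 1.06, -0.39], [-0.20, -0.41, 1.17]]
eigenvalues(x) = [(1.62+1.2j), (1.62-1.2j), (1.3+0j)]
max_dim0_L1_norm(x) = 3.73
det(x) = 5.30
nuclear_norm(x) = 5.69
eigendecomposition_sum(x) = [[(1.21+0.19j), (0.81-1.06j), 0.50-0.15j], [-0.57+0.87j, (0.54+0.99j), -0.06+0.43j], [-0.29-0.10j, (-0.25+0.23j), -0.13+0.01j]] + [[(1.21-0.19j), 0.81+1.06j, (0.5+0.15j)], [(-0.57-0.87j), (0.54-0.99j), -0.06-0.43j], [-0.29+0.10j, (-0.25-0.23j), -0.13-0.01j]] + [[-0.11+0.00j, (-0.02+0j), -0.41+0.00j],[-0.07+0.00j, (-0.02+0j), (-0.27+0j)],[0.38-0.00j, 0.08-0.00j, (1.43-0j)]]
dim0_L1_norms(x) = [3.73, 3.06, 2.15]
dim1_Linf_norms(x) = [2.32, 1.21, 1.17]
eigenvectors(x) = [[(-0.75+0j), (-0.75-0j), -0.27+0.00j],[(0.26-0.58j), (0.26+0.58j), -0.18+0.00j],[(0.19+0.03j), 0.19-0.03j, 0.95+0.00j]]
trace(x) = 4.55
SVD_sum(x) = [[2.47, 1.30, 0.6], [-0.56, -0.29, -0.14], [-0.1, -0.05, -0.02]] + [[-0.09, 0.24, -0.14], [-0.45, 1.18, -0.69], [0.26, -0.68, 0.40]] + [[-0.06, 0.05, 0.13],  [-0.20, 0.18, 0.43],  [-0.36, 0.33, 0.79]]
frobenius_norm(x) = 3.55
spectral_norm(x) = 2.93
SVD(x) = [[-0.97,-0.17,0.14], [0.22,-0.85,0.48], [0.04,0.50,0.87]] @ diag([2.9295660755462727, 1.6857237575061932, 1.0730228433670952]) @ [[-0.87, -0.45, -0.21], [0.31, -0.82, 0.48], [-0.39, 0.35, 0.85]]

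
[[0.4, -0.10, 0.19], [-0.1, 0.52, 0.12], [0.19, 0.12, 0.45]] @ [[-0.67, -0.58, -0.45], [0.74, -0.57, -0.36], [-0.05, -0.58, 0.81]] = [[-0.35, -0.29, 0.01], [0.45, -0.31, -0.04], [-0.06, -0.44, 0.24]]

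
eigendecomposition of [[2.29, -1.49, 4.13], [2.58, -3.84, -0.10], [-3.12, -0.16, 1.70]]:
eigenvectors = [[(0.74+0j), (0.74-0j), 0.16+0.00j], [(0.23-0.16j), (0.23+0.16j), 0.98+0.00j], [(-0.01+0.62j), (-0.01-0.62j), (0.13+0j)]]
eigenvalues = [(1.79+3.79j), (1.79-3.79j), (-3.43+0j)]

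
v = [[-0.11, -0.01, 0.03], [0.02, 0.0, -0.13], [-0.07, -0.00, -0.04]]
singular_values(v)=[0.15, 0.12, 0.01]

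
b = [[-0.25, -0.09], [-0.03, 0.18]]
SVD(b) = [[-0.98, 0.22], [0.22, 0.98]] @ diag([0.2693128651419616, 0.1771174205690327]) @ [[0.88, 0.47],[-0.47, 0.88]]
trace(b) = -0.07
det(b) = -0.05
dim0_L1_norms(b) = [0.28, 0.27]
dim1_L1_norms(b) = [0.34, 0.21]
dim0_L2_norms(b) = [0.25, 0.2]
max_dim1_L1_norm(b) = 0.34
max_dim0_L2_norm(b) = 0.25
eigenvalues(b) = [-0.26, 0.19]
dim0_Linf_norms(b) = [0.25, 0.18]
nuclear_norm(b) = 0.45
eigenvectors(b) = [[-1.00,0.2], [-0.07,-0.98]]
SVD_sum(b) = [[-0.23, -0.12], [0.05, 0.03]] + [[-0.02, 0.03], [-0.08, 0.15]]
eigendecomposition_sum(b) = [[-0.25, -0.05], [-0.02, -0.00]] + [[0.0, -0.04], [-0.01, 0.18]]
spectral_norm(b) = 0.27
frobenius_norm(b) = 0.32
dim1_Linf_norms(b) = [0.25, 0.18]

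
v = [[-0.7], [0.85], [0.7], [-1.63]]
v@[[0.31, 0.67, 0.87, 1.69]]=[[-0.22,-0.47,-0.61,-1.18],[0.26,0.57,0.74,1.44],[0.22,0.47,0.61,1.18],[-0.51,-1.09,-1.42,-2.75]]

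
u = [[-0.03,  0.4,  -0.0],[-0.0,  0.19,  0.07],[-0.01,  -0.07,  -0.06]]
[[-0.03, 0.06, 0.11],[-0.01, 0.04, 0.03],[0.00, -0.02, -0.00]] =u @ [[-0.06, -0.26, -0.24],[-0.07, 0.12, 0.26],[0.07, 0.21, -0.24]]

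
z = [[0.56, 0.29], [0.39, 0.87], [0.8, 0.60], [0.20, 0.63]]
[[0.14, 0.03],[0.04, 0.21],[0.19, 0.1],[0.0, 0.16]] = z @ [[0.3,-0.09], [-0.09,0.28]]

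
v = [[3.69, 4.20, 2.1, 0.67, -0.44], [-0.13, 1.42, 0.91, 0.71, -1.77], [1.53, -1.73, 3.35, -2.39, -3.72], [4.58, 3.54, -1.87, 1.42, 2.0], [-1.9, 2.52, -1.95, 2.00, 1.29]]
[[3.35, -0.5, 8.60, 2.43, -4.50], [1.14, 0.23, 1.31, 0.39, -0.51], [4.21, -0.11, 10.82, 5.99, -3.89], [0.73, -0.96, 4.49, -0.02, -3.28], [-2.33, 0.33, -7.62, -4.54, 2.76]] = v@[[0.43, -0.18, 1.76, 0.74, -0.84],[0.29, -0.02, 0.40, -0.27, -0.36],[0.32, 0.07, 0.51, 0.46, -0.12],[-0.50, 0.12, -1.56, -0.49, 0.73],[-0.48, -0.05, -0.91, -0.45, 0.29]]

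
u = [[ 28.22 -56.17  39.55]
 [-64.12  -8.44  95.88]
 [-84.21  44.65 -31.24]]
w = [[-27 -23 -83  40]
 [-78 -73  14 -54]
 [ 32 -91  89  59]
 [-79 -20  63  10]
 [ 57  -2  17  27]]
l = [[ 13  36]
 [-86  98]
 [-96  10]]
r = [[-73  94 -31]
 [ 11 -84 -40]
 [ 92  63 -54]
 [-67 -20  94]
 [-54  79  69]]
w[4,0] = 57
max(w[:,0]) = 57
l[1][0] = -86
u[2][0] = -84.21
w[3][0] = -79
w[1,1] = -73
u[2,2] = -31.24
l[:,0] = [13, -86, -96]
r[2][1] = 63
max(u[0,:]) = 39.55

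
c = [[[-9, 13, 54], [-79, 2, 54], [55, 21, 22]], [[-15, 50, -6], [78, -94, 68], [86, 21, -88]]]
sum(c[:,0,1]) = 63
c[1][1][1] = -94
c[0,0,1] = 13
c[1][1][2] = 68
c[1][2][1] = 21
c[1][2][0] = 86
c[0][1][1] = 2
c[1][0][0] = -15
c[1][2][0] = 86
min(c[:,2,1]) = 21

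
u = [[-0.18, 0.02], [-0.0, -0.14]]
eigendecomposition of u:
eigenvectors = [[1.00, 0.45], [0.0, 0.89]]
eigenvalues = [-0.18, -0.14]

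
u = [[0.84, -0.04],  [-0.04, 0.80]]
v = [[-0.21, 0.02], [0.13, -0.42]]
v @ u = [[-0.18, 0.02],[0.13, -0.34]]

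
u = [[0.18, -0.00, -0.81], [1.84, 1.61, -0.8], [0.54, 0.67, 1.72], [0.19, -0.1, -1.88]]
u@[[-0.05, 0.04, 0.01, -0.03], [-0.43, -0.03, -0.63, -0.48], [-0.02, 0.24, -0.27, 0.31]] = [[0.01, -0.19, 0.22, -0.26], [-0.77, -0.17, -0.78, -1.08], [-0.35, 0.41, -0.88, 0.20], [0.07, -0.44, 0.57, -0.54]]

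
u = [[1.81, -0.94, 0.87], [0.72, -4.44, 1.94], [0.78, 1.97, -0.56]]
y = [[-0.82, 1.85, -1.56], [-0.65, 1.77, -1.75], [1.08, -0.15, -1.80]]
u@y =[[0.07,1.55,-2.74], [4.39,-6.82,3.15], [-2.52,5.01,-3.66]]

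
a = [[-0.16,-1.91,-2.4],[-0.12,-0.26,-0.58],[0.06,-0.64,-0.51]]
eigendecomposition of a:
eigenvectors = [[0.40, 0.87, 0.95],[0.69, 0.35, 0.25],[-0.6, -0.34, 0.18]]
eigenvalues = [0.18, 0.0, -1.11]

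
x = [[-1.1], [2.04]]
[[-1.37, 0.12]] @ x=[[1.75]]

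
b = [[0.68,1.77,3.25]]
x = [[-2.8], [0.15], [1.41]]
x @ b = [[-1.90,  -4.96,  -9.1], [0.1,  0.27,  0.49], [0.96,  2.50,  4.58]]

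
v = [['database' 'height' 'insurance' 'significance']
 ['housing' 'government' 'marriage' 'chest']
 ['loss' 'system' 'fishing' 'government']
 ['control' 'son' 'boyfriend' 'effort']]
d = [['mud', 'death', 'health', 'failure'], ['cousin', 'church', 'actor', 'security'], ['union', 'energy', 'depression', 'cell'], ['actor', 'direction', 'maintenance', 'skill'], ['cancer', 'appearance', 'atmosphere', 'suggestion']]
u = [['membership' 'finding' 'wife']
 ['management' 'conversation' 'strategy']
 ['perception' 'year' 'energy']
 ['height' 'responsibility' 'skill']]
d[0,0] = 'mud'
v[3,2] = 'boyfriend'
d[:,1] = ['death', 'church', 'energy', 'direction', 'appearance']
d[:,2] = ['health', 'actor', 'depression', 'maintenance', 'atmosphere']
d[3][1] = 'direction'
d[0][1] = 'death'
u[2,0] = 'perception'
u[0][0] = 'membership'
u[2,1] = 'year'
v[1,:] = ['housing', 'government', 'marriage', 'chest']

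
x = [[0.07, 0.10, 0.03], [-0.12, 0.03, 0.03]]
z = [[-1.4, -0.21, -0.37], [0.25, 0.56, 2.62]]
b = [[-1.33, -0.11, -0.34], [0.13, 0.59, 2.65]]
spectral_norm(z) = 2.76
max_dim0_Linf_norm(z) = 2.62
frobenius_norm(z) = 3.06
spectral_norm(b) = 2.76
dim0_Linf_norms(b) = [1.33, 0.59, 2.65]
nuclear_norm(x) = 0.25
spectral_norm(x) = 0.14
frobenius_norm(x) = 0.18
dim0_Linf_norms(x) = [0.12, 0.1, 0.03]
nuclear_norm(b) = 4.05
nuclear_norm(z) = 4.09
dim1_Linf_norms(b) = [1.33, 2.65]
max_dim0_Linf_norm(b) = 2.65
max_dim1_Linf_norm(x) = 0.12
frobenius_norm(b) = 3.05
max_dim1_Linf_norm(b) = 2.65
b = x + z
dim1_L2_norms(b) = [1.38, 2.72]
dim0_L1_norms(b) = [1.46, 0.7, 2.99]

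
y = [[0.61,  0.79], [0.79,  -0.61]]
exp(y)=[[2.26, 0.93], [0.93, 0.82]]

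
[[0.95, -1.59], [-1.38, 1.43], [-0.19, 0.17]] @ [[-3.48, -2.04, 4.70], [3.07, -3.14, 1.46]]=[[-8.19, 3.05, 2.14],[9.19, -1.68, -4.4],[1.18, -0.15, -0.64]]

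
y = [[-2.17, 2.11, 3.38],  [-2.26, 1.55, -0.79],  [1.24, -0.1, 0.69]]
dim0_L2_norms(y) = [3.37, 2.62, 3.54]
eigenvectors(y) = [[(-0.85+0j), -0.20+0.32j, -0.20-0.32j], [-0.42+0.00j, (-0.86+0j), (-0.86-0j)], [0.32+0.00j, (0.23+0.26j), (0.23-0.26j)]]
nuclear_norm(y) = 8.05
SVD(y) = [[-0.93,0.36,-0.1],[-0.37,-0.81,0.46],[0.09,0.46,0.88]] @ diag([4.777575830268039, 2.7685099813457223, 0.5034100408491685]) @ [[0.62, -0.53, -0.58], [0.58, -0.19, 0.79], [0.53, 0.83, -0.19]]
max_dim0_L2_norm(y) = 3.54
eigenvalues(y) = [(-2.42+0j), (1.25+1.09j), (1.25-1.09j)]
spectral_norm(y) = 4.78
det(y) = -6.66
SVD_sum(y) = [[-2.73, 2.34, 2.57], [-1.08, 0.93, 1.02], [0.26, -0.22, -0.24]] + [[0.59, -0.19, 0.80], [-1.30, 0.43, -1.77], [0.75, -0.25, 1.02]] + [[-0.03, -0.04, 0.01], [0.12, 0.19, -0.04], [0.24, 0.37, -0.08]]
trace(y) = 0.07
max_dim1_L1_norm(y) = 7.66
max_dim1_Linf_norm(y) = 3.38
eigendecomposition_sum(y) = [[-2.03-0.00j, 1.14-0.00j, 2.50+0.00j], [(-1-0j), (0.56-0j), 1.23+0.00j], [0.78+0.00j, (-0.44+0j), (-0.95-0j)]] + [[(-0.07+0.28j), (0.48+0.04j), (0.44+0.79j)],[(-0.63+0.2j), 0.49+0.99j, (-1.01+1.79j)],[(0.23+0.14j), 0.17-0.42j, (0.82-0.18j)]] + [[(-0.07-0.28j), (0.48-0.04j), (0.44-0.79j)],[-0.63-0.20j, (0.49-0.99j), -1.01-1.79j],[0.23-0.14j, (0.17+0.42j), (0.82+0.18j)]]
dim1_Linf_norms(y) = [3.38, 2.26, 1.24]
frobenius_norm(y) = 5.54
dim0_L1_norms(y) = [5.67, 3.76, 4.86]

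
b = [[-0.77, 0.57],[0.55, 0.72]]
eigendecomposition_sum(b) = [[-0.86, 0.29],[0.28, -0.10]] + [[0.09, 0.28],  [0.27, 0.82]]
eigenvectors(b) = [[-0.95,-0.32], [0.31,-0.95]]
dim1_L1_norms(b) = [1.34, 1.27]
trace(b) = -0.05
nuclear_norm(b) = 1.86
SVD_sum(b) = [[-0.83, 0.47],[0.11, -0.06]] + [[0.06, 0.10], [0.44, 0.78]]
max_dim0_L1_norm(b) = 1.32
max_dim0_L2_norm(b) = 0.95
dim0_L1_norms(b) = [1.32, 1.29]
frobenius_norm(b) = 1.32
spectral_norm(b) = 0.96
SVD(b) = [[-0.99, 0.13], [0.13, 0.99]] @ diag([0.9589263605162047, 0.9050747124448598]) @ [[0.87, -0.49], [0.49, 0.87]]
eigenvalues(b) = [-0.96, 0.91]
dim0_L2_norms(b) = [0.95, 0.92]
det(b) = -0.87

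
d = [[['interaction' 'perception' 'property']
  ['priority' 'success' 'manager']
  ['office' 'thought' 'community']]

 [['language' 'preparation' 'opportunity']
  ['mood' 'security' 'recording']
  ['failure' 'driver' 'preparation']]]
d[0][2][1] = 'thought'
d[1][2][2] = 'preparation'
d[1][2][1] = 'driver'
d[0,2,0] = 'office'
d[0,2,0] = 'office'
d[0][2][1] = 'thought'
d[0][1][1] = 'success'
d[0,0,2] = 'property'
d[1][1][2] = 'recording'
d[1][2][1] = 'driver'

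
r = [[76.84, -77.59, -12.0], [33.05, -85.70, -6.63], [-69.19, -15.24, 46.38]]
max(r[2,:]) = 46.38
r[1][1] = -85.7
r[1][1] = -85.7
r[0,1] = -77.59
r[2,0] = -69.19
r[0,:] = [76.84, -77.59, -12.0]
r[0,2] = -12.0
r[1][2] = -6.63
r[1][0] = 33.05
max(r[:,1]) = -15.24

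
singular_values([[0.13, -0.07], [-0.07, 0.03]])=[0.17, 0.01]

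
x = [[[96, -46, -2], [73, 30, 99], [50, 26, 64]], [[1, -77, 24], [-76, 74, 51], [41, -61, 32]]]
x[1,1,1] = 74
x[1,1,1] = 74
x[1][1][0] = -76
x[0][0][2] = -2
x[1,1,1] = 74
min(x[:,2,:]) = -61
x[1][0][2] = 24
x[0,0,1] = -46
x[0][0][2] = -2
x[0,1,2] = 99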